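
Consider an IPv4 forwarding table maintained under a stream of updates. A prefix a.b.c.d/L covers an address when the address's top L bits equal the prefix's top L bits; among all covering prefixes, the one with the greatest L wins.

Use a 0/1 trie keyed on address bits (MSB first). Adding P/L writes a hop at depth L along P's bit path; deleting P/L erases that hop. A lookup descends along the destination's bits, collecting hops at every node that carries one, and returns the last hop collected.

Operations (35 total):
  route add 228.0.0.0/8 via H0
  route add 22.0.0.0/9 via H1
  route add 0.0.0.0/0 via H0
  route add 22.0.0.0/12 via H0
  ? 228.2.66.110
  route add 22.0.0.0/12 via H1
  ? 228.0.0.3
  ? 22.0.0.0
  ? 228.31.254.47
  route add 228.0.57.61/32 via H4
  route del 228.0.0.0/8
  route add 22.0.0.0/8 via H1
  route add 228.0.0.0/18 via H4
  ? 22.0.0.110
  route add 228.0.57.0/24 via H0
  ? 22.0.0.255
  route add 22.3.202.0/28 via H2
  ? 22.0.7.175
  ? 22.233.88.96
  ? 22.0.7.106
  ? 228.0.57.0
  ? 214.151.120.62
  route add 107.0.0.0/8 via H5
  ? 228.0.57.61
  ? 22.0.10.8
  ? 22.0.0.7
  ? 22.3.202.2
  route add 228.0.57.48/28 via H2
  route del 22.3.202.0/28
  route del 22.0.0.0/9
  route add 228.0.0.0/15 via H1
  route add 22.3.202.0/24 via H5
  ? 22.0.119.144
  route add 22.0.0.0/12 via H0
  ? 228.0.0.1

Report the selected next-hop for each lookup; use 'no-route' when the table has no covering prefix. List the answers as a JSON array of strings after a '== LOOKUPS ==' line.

Apply in order:
  + 228.0.0.0/8 (H0) depth=8
  + 22.0.0.0/9 (H1) depth=9
  + 0.0.0.0/0 (H0) depth=0
  + 22.0.0.0/12 (H0) depth=12
  ? 228.2.66.110  path d0:H0→d1:-→d2:-→d3:-→d4:-→d5:-→d6:-→d7:-→d8:H0  best=H0
  + 22.0.0.0/12 (H1) depth=12
  ? 228.0.0.3  path d0:H0→d1:-→d2:-→d3:-→d4:-→d5:-→d6:-→d7:-→d8:H0  best=H0
  ? 22.0.0.0  path d0:H0→d1:-→d2:-→d3:-→d4:-→d5:-→d6:-→d7:-→d8:-→d9:H1→d10:-→d11:-→d12:H1  best=H1
  ? 228.31.254.47  path d0:H0→d1:-→d2:-→d3:-→d4:-→d5:-→d6:-→d7:-→d8:H0  best=H0
  + 228.0.57.61/32 (H4) depth=32
  del 228.0.0.0/8 (clear depth 8)
  + 22.0.0.0/8 (H1) depth=8
  + 228.0.0.0/18 (H4) depth=18
  ? 22.0.0.110  path d0:H0→d1:-→d2:-→d3:-→d4:-→d5:-→d6:-→d7:-→d8:H1→d9:H1→d10:-→d11:-→d12:H1  best=H1
  + 228.0.57.0/24 (H0) depth=24
  ? 22.0.0.255  path d0:H0→d1:-→d2:-→d3:-→d4:-→d5:-→d6:-→d7:-→d8:H1→d9:H1→d10:-→d11:-→d12:H1  best=H1
  + 22.3.202.0/28 (H2) depth=28
  ? 22.0.7.175  path d0:H0→d1:-→d2:-→d3:-→d4:-→d5:-→d6:-→d7:-→d8:H1→d9:H1→d10:-→d11:-→d12:H1→d13:-→d14:-  best=H1
  ? 22.233.88.96  path d0:H0→d1:-→d2:-→d3:-→d4:-→d5:-→d6:-→d7:-→d8:H1  best=H1
  ? 22.0.7.106  path d0:H0→d1:-→d2:-→d3:-→d4:-→d5:-→d6:-→d7:-→d8:H1→d9:H1→d10:-→d11:-→d12:H1→d13:-→d14:-  best=H1
  ? 228.0.57.0  path d0:H0→d1:-→d2:-→d3:-→d4:-→d5:-→d6:-→d7:-→d8:-→d9:-→d10:-→d11:-→d12:-→d13:-→d14:-→d15:-→d16:-→d17:-→d18:H4→d19:-→d20:-→d21:-→d22:-→d23:-→d24:H0→d25:-→d26:-  best=H0
  ? 214.151.120.62  path d0:H0→d1:-→d2:-  best=H0
  + 107.0.0.0/8 (H5) depth=8
  ? 228.0.57.61  path d0:H0→d1:-→d2:-→d3:-→d4:-→d5:-→d6:-→d7:-→d8:-→d9:-→d10:-→d11:-→d12:-→d13:-→d14:-→d15:-→d16:-→d17:-→d18:H4→d19:-→d20:-→d21:-→d22:-→d23:-→d24:H0→d25:-→d26:-→d27:-→d28:-→d29:-→d30:-→d31:-→d32:H4  best=H4
  ? 22.0.10.8  path d0:H0→d1:-→d2:-→d3:-→d4:-→d5:-→d6:-→d7:-→d8:H1→d9:H1→d10:-→d11:-→d12:H1→d13:-→d14:-  best=H1
  ? 22.0.0.7  path d0:H0→d1:-→d2:-→d3:-→d4:-→d5:-→d6:-→d7:-→d8:H1→d9:H1→d10:-→d11:-→d12:H1→d13:-→d14:-  best=H1
  ? 22.3.202.2  path d0:H0→d1:-→d2:-→d3:-→d4:-→d5:-→d6:-→d7:-→d8:H1→d9:H1→d10:-→d11:-→d12:H1→d13:-→d14:-→d15:-→d16:-→d17:-→d18:-→d19:-→d20:-→d21:-→d22:-→d23:-→d24:-→d25:-→d26:-→d27:-→d28:H2  best=H2
  + 228.0.57.48/28 (H2) depth=28
  del 22.3.202.0/28 (clear depth 28)
  del 22.0.0.0/9 (clear depth 9)
  + 228.0.0.0/15 (H1) depth=15
  + 22.3.202.0/24 (H5) depth=24
  ? 22.0.119.144  path d0:H0→d1:-→d2:-→d3:-→d4:-→d5:-→d6:-→d7:-→d8:H1→d9:-→d10:-→d11:-→d12:H1→d13:-→d14:-  best=H1
  + 22.0.0.0/12 (H0) depth=12
  ? 228.0.0.1  path d0:H0→d1:-→d2:-→d3:-→d4:-→d5:-→d6:-→d7:-→d8:-→d9:-→d10:-→d11:-→d12:-→d13:-→d14:-→d15:H1→d16:-→d17:-→d18:H4  best=H4

== LOOKUPS ==
["H0","H0","H1","H0","H1","H1","H1","H1","H1","H0","H0","H4","H1","H1","H2","H1","H4"]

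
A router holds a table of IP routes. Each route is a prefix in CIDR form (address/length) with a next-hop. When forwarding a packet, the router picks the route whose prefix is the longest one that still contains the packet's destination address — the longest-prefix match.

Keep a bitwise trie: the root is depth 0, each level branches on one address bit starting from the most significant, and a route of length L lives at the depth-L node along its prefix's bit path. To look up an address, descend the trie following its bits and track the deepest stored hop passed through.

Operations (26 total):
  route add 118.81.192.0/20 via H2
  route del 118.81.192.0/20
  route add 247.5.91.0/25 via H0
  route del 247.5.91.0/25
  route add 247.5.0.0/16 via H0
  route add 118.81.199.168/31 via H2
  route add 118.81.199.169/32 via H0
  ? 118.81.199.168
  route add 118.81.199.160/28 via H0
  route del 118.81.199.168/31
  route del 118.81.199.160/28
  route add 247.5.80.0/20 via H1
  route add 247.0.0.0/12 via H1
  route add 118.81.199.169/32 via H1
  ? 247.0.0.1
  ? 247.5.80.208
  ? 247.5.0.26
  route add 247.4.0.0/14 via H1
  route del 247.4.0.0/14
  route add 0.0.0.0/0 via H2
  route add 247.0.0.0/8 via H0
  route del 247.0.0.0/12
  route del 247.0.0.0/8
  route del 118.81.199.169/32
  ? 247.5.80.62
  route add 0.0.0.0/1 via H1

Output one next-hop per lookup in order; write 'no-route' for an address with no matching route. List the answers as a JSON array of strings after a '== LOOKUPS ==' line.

Apply in order:
  add 118.81.192.0/20 -> H2 at depth 20
  del 118.81.192.0/20 (clear depth 20)
  add 247.5.91.0/25 -> H0 at depth 25
  del 247.5.91.0/25 (clear depth 25)
  add 247.5.0.0/16 -> H0 at depth 16
  add 118.81.199.168/31 -> H2 at depth 31
  add 118.81.199.169/32 -> H0 at depth 32
  ? 118.81.199.168  path d0:-→d1:-→d2:-→d3:-→d4:-→d5:-→d6:-→d7:-→d8:-→d9:-→d10:-→d11:-→d12:-→d13:-→d14:-→d15:-→d16:-→d17:-→d18:-→d19:-→d20:-→d21:-→d22:-→d23:-→d24:-→d25:-→d26:-→d27:-→d28:-→d29:-→d30:-→d31:H2  best=H2
  add 118.81.199.160/28 -> H0 at depth 28
  del 118.81.199.168/31 (clear depth 31)
  del 118.81.199.160/28 (clear depth 28)
  add 247.5.80.0/20 -> H1 at depth 20
  add 247.0.0.0/12 -> H1 at depth 12
  add 118.81.199.169/32 -> H1 at depth 32
  ? 247.0.0.1  path d0:-→d1:-→d2:-→d3:-→d4:-→d5:-→d6:-→d7:-→d8:-→d9:-→d10:-→d11:-→d12:H1→d13:-  best=H1
  ? 247.5.80.208  path d0:-→d1:-→d2:-→d3:-→d4:-→d5:-→d6:-→d7:-→d8:-→d9:-→d10:-→d11:-→d12:H1→d13:-→d14:-→d15:-→d16:H0→d17:-→d18:-→d19:-→d20:H1  best=H1
  ? 247.5.0.26  path d0:-→d1:-→d2:-→d3:-→d4:-→d5:-→d6:-→d7:-→d8:-→d9:-→d10:-→d11:-→d12:H1→d13:-→d14:-→d15:-→d16:H0→d17:-  best=H0
  add 247.4.0.0/14 -> H1 at depth 14
  del 247.4.0.0/14 (clear depth 14)
  add 0.0.0.0/0 -> H2 at depth 0
  add 247.0.0.0/8 -> H0 at depth 8
  del 247.0.0.0/12 (clear depth 12)
  del 247.0.0.0/8 (clear depth 8)
  del 118.81.199.169/32 (clear depth 32)
  ? 247.5.80.62  path d0:H2→d1:-→d2:-→d3:-→d4:-→d5:-→d6:-→d7:-→d8:-→d9:-→d10:-→d11:-→d12:-→d13:-→d14:-→d15:-→d16:H0→d17:-→d18:-→d19:-→d20:H1  best=H1
  add 0.0.0.0/1 -> H1 at depth 1

== LOOKUPS ==
["H2","H1","H1","H0","H1"]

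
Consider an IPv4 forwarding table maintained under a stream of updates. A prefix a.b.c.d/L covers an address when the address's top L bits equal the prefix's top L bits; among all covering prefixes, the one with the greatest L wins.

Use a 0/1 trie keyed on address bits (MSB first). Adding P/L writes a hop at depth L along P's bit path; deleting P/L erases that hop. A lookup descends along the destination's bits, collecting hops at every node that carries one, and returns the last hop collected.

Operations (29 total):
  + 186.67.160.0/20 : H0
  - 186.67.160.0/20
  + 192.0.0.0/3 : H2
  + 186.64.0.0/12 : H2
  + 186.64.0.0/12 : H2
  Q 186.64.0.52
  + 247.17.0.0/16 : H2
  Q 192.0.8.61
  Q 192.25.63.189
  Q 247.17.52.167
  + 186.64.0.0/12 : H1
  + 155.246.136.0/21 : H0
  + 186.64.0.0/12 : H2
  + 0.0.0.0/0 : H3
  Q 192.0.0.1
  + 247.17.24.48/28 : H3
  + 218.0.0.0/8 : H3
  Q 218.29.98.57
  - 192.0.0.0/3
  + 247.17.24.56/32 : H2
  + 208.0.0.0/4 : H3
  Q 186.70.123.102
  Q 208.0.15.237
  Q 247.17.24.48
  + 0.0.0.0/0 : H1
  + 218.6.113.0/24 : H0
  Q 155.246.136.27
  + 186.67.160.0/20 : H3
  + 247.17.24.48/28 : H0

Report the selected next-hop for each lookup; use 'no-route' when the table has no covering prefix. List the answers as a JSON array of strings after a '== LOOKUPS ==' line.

Trace:
  add 186.67.160.0/20 -> H0 at depth 20
  del 186.67.160.0/20 (clear depth 20)
  add 192.0.0.0/3 -> H2 at depth 3
  add 186.64.0.0/12 -> H2 at depth 12
  add 186.64.0.0/12 -> H2 at depth 12
  lookup 186.64.0.52: bits 10111010010000 walk d0:-→d1:-→d2:-→d3:-→d4:-→d5:-→d6:-→d7:-→d8:-→d9:-→d10:-→d11:-→d12:H2→d13:-→d14:- -> H2
  add 247.17.0.0/16 -> H2 at depth 16
  lookup 192.0.8.61: bits 110 walk d0:-→d1:-→d2:-→d3:H2 -> H2
  lookup 192.25.63.189: bits 110 walk d0:-→d1:-→d2:-→d3:H2 -> H2
  lookup 247.17.52.167: bits 1111011100010001 walk d0:-→d1:-→d2:-→d3:-→d4:-→d5:-→d6:-→d7:-→d8:-→d9:-→d10:-→d11:-→d12:-→d13:-→d14:-→d15:-→d16:H2 -> H2
  add 186.64.0.0/12 -> H1 at depth 12
  add 155.246.136.0/21 -> H0 at depth 21
  add 186.64.0.0/12 -> H2 at depth 12
  add 0.0.0.0/0 -> H3 at depth 0
  lookup 192.0.0.1: bits 110 walk d0:H3→d1:-→d2:-→d3:H2 -> H2
  add 247.17.24.48/28 -> H3 at depth 28
  add 218.0.0.0/8 -> H3 at depth 8
  lookup 218.29.98.57: bits 11011010 walk d0:H3→d1:-→d2:-→d3:H2→d4:-→d5:-→d6:-→d7:-→d8:H3 -> H3
  del 192.0.0.0/3 (clear depth 3)
  add 247.17.24.56/32 -> H2 at depth 32
  add 208.0.0.0/4 -> H3 at depth 4
  lookup 186.70.123.102: bits 1011101001000 walk d0:H3→d1:-→d2:-→d3:-→d4:-→d5:-→d6:-→d7:-→d8:-→d9:-→d10:-→d11:-→d12:H2→d13:- -> H2
  lookup 208.0.15.237: bits 1101 walk d0:H3→d1:-→d2:-→d3:-→d4:H3 -> H3
  lookup 247.17.24.48: bits 1111011100010001000110000011 walk d0:H3→d1:-→d2:-→d3:-→d4:-→d5:-→d6:-→d7:-→d8:-→d9:-→d10:-→d11:-→d12:-→d13:-→d14:-→d15:-→d16:H2→d17:-→d18:-→d19:-→d20:-→d21:-→d22:-→d23:-→d24:-→d25:-→d26:-→d27:-→d28:H3 -> H3
  add 0.0.0.0/0 -> H1 at depth 0
  add 218.6.113.0/24 -> H0 at depth 24
  lookup 155.246.136.27: bits 100110111111011010001 walk d0:H1→d1:-→d2:-→d3:-→d4:-→d5:-→d6:-→d7:-→d8:-→d9:-→d10:-→d11:-→d12:-→d13:-→d14:-→d15:-→d16:-→d17:-→d18:-→d19:-→d20:-→d21:H0 -> H0
  add 186.67.160.0/20 -> H3 at depth 20
  add 247.17.24.48/28 -> H0 at depth 28

== LOOKUPS ==
["H2","H2","H2","H2","H2","H3","H2","H3","H3","H0"]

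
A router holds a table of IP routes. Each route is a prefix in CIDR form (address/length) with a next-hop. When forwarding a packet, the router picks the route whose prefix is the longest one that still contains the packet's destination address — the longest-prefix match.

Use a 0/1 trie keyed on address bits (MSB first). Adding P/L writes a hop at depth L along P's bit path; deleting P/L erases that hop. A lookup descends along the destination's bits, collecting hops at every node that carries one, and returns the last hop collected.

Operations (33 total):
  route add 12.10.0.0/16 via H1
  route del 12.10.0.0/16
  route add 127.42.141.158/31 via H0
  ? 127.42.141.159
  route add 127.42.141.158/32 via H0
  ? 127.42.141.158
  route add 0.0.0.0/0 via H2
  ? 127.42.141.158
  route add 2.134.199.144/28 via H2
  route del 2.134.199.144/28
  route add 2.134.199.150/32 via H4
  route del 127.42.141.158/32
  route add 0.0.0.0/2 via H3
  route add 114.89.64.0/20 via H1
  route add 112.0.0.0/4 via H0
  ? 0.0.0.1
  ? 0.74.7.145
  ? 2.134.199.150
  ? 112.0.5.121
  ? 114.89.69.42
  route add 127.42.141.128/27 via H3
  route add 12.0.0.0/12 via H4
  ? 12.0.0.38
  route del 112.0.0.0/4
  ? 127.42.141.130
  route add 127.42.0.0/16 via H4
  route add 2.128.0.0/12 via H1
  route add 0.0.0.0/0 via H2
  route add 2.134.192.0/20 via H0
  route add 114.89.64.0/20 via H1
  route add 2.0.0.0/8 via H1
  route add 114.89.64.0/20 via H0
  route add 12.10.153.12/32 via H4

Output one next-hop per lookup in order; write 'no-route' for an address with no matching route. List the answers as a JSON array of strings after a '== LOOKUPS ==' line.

Trace:
  add 12.10.0.0/16 -> H1 at depth 16
  - 12.10.0.0/16 clear@16
  add 127.42.141.158/31 -> H0 at depth 31
  lookup 127.42.141.159: bits 0111111100101010100011011001111 walk d0:-→d1:-→d2:-→d3:-→d4:-→d5:-→d6:-→d7:-→d8:-→d9:-→d10:-→d11:-→d12:-→d13:-→d14:-→d15:-→d16:-→d17:-→d18:-→d19:-→d20:-→d21:-→d22:-→d23:-→d24:-→d25:-→d26:-→d27:-→d28:-→d29:-→d30:-→d31:H0 -> H0
  add 127.42.141.158/32 -> H0 at depth 32
  lookup 127.42.141.158: bits 01111111001010101000110110011110 walk d0:-→d1:-→d2:-→d3:-→d4:-→d5:-→d6:-→d7:-→d8:-→d9:-→d10:-→d11:-→d12:-→d13:-→d14:-→d15:-→d16:-→d17:-→d18:-→d19:-→d20:-→d21:-→d22:-→d23:-→d24:-→d25:-→d26:-→d27:-→d28:-→d29:-→d30:-→d31:H0→d32:H0 -> H0
  add 0.0.0.0/0 -> H2 at depth 0
  lookup 127.42.141.158: bits 01111111001010101000110110011110 walk d0:H2→d1:-→d2:-→d3:-→d4:-→d5:-→d6:-→d7:-→d8:-→d9:-→d10:-→d11:-→d12:-→d13:-→d14:-→d15:-→d16:-→d17:-→d18:-→d19:-→d20:-→d21:-→d22:-→d23:-→d24:-→d25:-→d26:-→d27:-→d28:-→d29:-→d30:-→d31:H0→d32:H0 -> H0
  add 2.134.199.144/28 -> H2 at depth 28
  - 2.134.199.144/28 clear@28
  add 2.134.199.150/32 -> H4 at depth 32
  - 127.42.141.158/32 clear@32
  add 0.0.0.0/2 -> H3 at depth 2
  add 114.89.64.0/20 -> H1 at depth 20
  add 112.0.0.0/4 -> H0 at depth 4
  lookup 0.0.0.1: bits 000000 walk d0:H2→d1:-→d2:H3→d3:-→d4:-→d5:-→d6:- -> H3
  lookup 0.74.7.145: bits 000000 walk d0:H2→d1:-→d2:H3→d3:-→d4:-→d5:-→d6:- -> H3
  lookup 2.134.199.150: bits 00000010100001101100011110010110 walk d0:H2→d1:-→d2:H3→d3:-→d4:-→d5:-→d6:-→d7:-→d8:-→d9:-→d10:-→d11:-→d12:-→d13:-→d14:-→d15:-→d16:-→d17:-→d18:-→d19:-→d20:-→d21:-→d22:-→d23:-→d24:-→d25:-→d26:-→d27:-→d28:-→d29:-→d30:-→d31:-→d32:H4 -> H4
  lookup 112.0.5.121: bits 011100 walk d0:H2→d1:-→d2:-→d3:-→d4:H0→d5:-→d6:- -> H0
  lookup 114.89.69.42: bits 01110010010110010100 walk d0:H2→d1:-→d2:-→d3:-→d4:H0→d5:-→d6:-→d7:-→d8:-→d9:-→d10:-→d11:-→d12:-→d13:-→d14:-→d15:-→d16:-→d17:-→d18:-→d19:-→d20:H1 -> H1
  add 127.42.141.128/27 -> H3 at depth 27
  add 12.0.0.0/12 -> H4 at depth 12
  lookup 12.0.0.38: bits 000011000000 walk d0:H2→d1:-→d2:H3→d3:-→d4:-→d5:-→d6:-→d7:-→d8:-→d9:-→d10:-→d11:-→d12:H4 -> H4
  - 112.0.0.0/4 clear@4
  lookup 127.42.141.130: bits 011111110010101010001101100 walk d0:H2→d1:-→d2:-→d3:-→d4:-→d5:-→d6:-→d7:-→d8:-→d9:-→d10:-→d11:-→d12:-→d13:-→d14:-→d15:-→d16:-→d17:-→d18:-→d19:-→d20:-→d21:-→d22:-→d23:-→d24:-→d25:-→d26:-→d27:H3 -> H3
  add 127.42.0.0/16 -> H4 at depth 16
  add 2.128.0.0/12 -> H1 at depth 12
  add 0.0.0.0/0 -> H2 at depth 0
  add 2.134.192.0/20 -> H0 at depth 20
  add 114.89.64.0/20 -> H1 at depth 20
  add 2.0.0.0/8 -> H1 at depth 8
  add 114.89.64.0/20 -> H0 at depth 20
  add 12.10.153.12/32 -> H4 at depth 32

== LOOKUPS ==
["H0","H0","H0","H3","H3","H4","H0","H1","H4","H3"]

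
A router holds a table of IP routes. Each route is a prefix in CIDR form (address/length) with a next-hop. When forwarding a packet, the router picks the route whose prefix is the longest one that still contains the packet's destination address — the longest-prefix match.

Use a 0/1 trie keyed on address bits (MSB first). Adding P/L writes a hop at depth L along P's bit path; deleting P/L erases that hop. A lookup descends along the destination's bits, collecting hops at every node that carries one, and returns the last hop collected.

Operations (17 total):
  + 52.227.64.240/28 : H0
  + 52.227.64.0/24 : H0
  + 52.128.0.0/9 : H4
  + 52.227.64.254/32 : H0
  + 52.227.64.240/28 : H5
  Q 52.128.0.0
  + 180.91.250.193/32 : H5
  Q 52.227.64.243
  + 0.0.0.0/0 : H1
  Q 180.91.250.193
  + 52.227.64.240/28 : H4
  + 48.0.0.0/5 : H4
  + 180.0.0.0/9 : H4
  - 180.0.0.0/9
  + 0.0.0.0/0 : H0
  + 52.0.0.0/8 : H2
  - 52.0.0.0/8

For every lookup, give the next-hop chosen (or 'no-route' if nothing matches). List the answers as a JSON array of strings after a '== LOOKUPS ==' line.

Apply in order:
  add 52.227.64.240/28 -> H0 at depth 28
  add 52.227.64.0/24 -> H0 at depth 24
  add 52.128.0.0/9 -> H4 at depth 9
  add 52.227.64.254/32 -> H0 at depth 32
  add 52.227.64.240/28 -> H5 at depth 28
  lookup 52.128.0.0: bits 001101001 walk d0:-→d1:-→d2:-→d3:-→d4:-→d5:-→d6:-→d7:-→d8:-→d9:H4 -> H4
  add 180.91.250.193/32 -> H5 at depth 32
  lookup 52.227.64.243: bits 0011010011100011010000001111 walk d0:-→d1:-→d2:-→d3:-→d4:-→d5:-→d6:-→d7:-→d8:-→d9:H4→d10:-→d11:-→d12:-→d13:-→d14:-→d15:-→d16:-→d17:-→d18:-→d19:-→d20:-→d21:-→d22:-→d23:-→d24:H0→d25:-→d26:-→d27:-→d28:H5 -> H5
  add 0.0.0.0/0 -> H1 at depth 0
  lookup 180.91.250.193: bits 10110100010110111111101011000001 walk d0:H1→d1:-→d2:-→d3:-→d4:-→d5:-→d6:-→d7:-→d8:-→d9:-→d10:-→d11:-→d12:-→d13:-→d14:-→d15:-→d16:-→d17:-→d18:-→d19:-→d20:-→d21:-→d22:-→d23:-→d24:-→d25:-→d26:-→d27:-→d28:-→d29:-→d30:-→d31:-→d32:H5 -> H5
  add 52.227.64.240/28 -> H4 at depth 28
  add 48.0.0.0/5 -> H4 at depth 5
  add 180.0.0.0/9 -> H4 at depth 9
  - 180.0.0.0/9 clear@9
  add 0.0.0.0/0 -> H0 at depth 0
  add 52.0.0.0/8 -> H2 at depth 8
  - 52.0.0.0/8 clear@8

== LOOKUPS ==
["H4","H5","H5"]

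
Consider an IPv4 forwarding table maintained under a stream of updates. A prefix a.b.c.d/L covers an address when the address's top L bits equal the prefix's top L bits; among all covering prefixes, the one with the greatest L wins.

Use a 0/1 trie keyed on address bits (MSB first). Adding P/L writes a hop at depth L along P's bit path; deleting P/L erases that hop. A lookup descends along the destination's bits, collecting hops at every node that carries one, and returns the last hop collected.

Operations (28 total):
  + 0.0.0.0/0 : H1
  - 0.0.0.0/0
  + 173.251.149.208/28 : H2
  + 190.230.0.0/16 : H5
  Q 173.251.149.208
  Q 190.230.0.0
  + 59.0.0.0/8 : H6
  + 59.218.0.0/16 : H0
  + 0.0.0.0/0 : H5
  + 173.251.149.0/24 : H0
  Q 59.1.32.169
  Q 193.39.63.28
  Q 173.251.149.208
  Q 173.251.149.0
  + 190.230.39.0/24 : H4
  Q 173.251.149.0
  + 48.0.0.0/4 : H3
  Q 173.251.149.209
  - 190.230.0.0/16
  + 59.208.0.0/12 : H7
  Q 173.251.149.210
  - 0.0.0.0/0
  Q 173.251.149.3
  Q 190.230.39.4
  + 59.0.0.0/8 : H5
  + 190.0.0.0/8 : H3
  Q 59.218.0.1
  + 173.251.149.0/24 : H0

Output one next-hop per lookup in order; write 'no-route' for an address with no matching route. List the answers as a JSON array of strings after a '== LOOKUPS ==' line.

Process each operation:
  add 0.0.0.0/0 -> H1 at depth 0
  - 0.0.0.0/0 clear@0
  add 173.251.149.208/28 -> H2 at depth 28
  add 190.230.0.0/16 -> H5 at depth 16
  Q 173.251.149.208: descend 1010110111111011100101011101 ; hops seen [H2] ; pick H2
  Q 190.230.0.0: descend 1011111011100110 ; hops seen [H5] ; pick H5
  add 59.0.0.0/8 -> H6 at depth 8
  add 59.218.0.0/16 -> H0 at depth 16
  add 0.0.0.0/0 -> H5 at depth 0
  add 173.251.149.0/24 -> H0 at depth 24
  Q 59.1.32.169: descend 00111011 ; hops seen [H5,H6] ; pick H6
  Q 193.39.63.28: descend 1 ; hops seen [H5] ; pick H5
  Q 173.251.149.208: descend 1010110111111011100101011101 ; hops seen [H5,H0,H2] ; pick H2
  Q 173.251.149.0: descend 101011011111101110010101 ; hops seen [H5,H0] ; pick H0
  add 190.230.39.0/24 -> H4 at depth 24
  Q 173.251.149.0: descend 101011011111101110010101 ; hops seen [H5,H0] ; pick H0
  add 48.0.0.0/4 -> H3 at depth 4
  Q 173.251.149.209: descend 1010110111111011100101011101 ; hops seen [H5,H0,H2] ; pick H2
  - 190.230.0.0/16 clear@16
  add 59.208.0.0/12 -> H7 at depth 12
  Q 173.251.149.210: descend 1010110111111011100101011101 ; hops seen [H5,H0,H2] ; pick H2
  - 0.0.0.0/0 clear@0
  Q 173.251.149.3: descend 101011011111101110010101 ; hops seen [H0] ; pick H0
  Q 190.230.39.4: descend 101111101110011000100111 ; hops seen [H4] ; pick H4
  add 59.0.0.0/8 -> H5 at depth 8
  add 190.0.0.0/8 -> H3 at depth 8
  Q 59.218.0.1: descend 0011101111011010 ; hops seen [H3,H5,H7,H0] ; pick H0
  add 173.251.149.0/24 -> H0 at depth 24

== LOOKUPS ==
["H2","H5","H6","H5","H2","H0","H0","H2","H2","H0","H4","H0"]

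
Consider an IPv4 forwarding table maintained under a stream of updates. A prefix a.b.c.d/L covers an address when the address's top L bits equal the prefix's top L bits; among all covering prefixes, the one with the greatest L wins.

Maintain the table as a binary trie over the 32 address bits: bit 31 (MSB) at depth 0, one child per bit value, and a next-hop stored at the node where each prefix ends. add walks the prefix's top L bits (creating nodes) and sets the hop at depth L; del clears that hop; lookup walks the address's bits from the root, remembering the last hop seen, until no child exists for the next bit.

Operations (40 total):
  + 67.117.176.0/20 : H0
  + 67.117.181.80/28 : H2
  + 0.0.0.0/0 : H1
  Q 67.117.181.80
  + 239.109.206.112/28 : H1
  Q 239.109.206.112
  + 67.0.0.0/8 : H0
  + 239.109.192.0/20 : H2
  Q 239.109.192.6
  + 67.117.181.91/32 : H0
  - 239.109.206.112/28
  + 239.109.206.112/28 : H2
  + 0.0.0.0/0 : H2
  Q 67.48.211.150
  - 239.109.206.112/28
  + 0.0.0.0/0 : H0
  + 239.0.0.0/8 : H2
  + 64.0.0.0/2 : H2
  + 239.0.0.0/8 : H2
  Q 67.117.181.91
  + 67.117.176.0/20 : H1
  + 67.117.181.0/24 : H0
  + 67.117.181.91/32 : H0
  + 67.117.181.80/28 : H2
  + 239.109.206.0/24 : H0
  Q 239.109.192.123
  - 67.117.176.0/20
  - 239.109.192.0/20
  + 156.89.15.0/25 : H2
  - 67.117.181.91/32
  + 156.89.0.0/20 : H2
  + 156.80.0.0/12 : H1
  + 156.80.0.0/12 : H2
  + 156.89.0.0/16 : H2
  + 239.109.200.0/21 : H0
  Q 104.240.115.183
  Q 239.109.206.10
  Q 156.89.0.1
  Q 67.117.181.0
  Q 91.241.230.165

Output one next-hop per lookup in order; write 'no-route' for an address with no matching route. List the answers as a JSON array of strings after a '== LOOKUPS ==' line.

Apply in order:
  + 67.117.176.0/20 (H0) depth=20
  + 67.117.181.80/28 (H2) depth=28
  + 0.0.0.0/0 (H1) depth=0
  ? 67.117.181.80  path d0:H1→d1:-→d2:-→d3:-→d4:-→d5:-→d6:-→d7:-→d8:-→d9:-→d10:-→d11:-→d12:-→d13:-→d14:-→d15:-→d16:-→d17:-→d18:-→d19:-→d20:H0→d21:-→d22:-→d23:-→d24:-→d25:-→d26:-→d27:-→d28:H2  best=H2
  + 239.109.206.112/28 (H1) depth=28
  ? 239.109.206.112  path d0:H1→d1:-→d2:-→d3:-→d4:-→d5:-→d6:-→d7:-→d8:-→d9:-→d10:-→d11:-→d12:-→d13:-→d14:-→d15:-→d16:-→d17:-→d18:-→d19:-→d20:-→d21:-→d22:-→d23:-→d24:-→d25:-→d26:-→d27:-→d28:H1  best=H1
  + 67.0.0.0/8 (H0) depth=8
  + 239.109.192.0/20 (H2) depth=20
  ? 239.109.192.6  path d0:H1→d1:-→d2:-→d3:-→d4:-→d5:-→d6:-→d7:-→d8:-→d9:-→d10:-→d11:-→d12:-→d13:-→d14:-→d15:-→d16:-→d17:-→d18:-→d19:-→d20:H2  best=H2
  + 67.117.181.91/32 (H0) depth=32
  - 239.109.206.112/28 clear@28
  + 239.109.206.112/28 (H2) depth=28
  + 0.0.0.0/0 (H2) depth=0
  ? 67.48.211.150  path d0:H2→d1:-→d2:-→d3:-→d4:-→d5:-→d6:-→d7:-→d8:H0→d9:-  best=H0
  - 239.109.206.112/28 clear@28
  + 0.0.0.0/0 (H0) depth=0
  + 239.0.0.0/8 (H2) depth=8
  + 64.0.0.0/2 (H2) depth=2
  + 239.0.0.0/8 (H2) depth=8
  ? 67.117.181.91  path d0:H0→d1:-→d2:H2→d3:-→d4:-→d5:-→d6:-→d7:-→d8:H0→d9:-→d10:-→d11:-→d12:-→d13:-→d14:-→d15:-→d16:-→d17:-→d18:-→d19:-→d20:H0→d21:-→d22:-→d23:-→d24:-→d25:-→d26:-→d27:-→d28:H2→d29:-→d30:-→d31:-→d32:H0  best=H0
  + 67.117.176.0/20 (H1) depth=20
  + 67.117.181.0/24 (H0) depth=24
  + 67.117.181.91/32 (H0) depth=32
  + 67.117.181.80/28 (H2) depth=28
  + 239.109.206.0/24 (H0) depth=24
  ? 239.109.192.123  path d0:H0→d1:-→d2:-→d3:-→d4:-→d5:-→d6:-→d7:-→d8:H2→d9:-→d10:-→d11:-→d12:-→d13:-→d14:-→d15:-→d16:-→d17:-→d18:-→d19:-→d20:H2  best=H2
  - 67.117.176.0/20 clear@20
  - 239.109.192.0/20 clear@20
  + 156.89.15.0/25 (H2) depth=25
  - 67.117.181.91/32 clear@32
  + 156.89.0.0/20 (H2) depth=20
  + 156.80.0.0/12 (H1) depth=12
  + 156.80.0.0/12 (H2) depth=12
  + 156.89.0.0/16 (H2) depth=16
  + 239.109.200.0/21 (H0) depth=21
  ? 104.240.115.183  path d0:H0→d1:-→d2:H2  best=H2
  ? 239.109.206.10  path d0:H0→d1:-→d2:-→d3:-→d4:-→d5:-→d6:-→d7:-→d8:H2→d9:-→d10:-→d11:-→d12:-→d13:-→d14:-→d15:-→d16:-→d17:-→d18:-→d19:-→d20:-→d21:H0→d22:-→d23:-→d24:H0→d25:-  best=H0
  ? 156.89.0.1  path d0:H0→d1:-→d2:-→d3:-→d4:-→d5:-→d6:-→d7:-→d8:-→d9:-→d10:-→d11:-→d12:H2→d13:-→d14:-→d15:-→d16:H2→d17:-→d18:-→d19:-→d20:H2  best=H2
  ? 67.117.181.0  path d0:H0→d1:-→d2:H2→d3:-→d4:-→d5:-→d6:-→d7:-→d8:H0→d9:-→d10:-→d11:-→d12:-→d13:-→d14:-→d15:-→d16:-→d17:-→d18:-→d19:-→d20:-→d21:-→d22:-→d23:-→d24:H0→d25:-  best=H0
  ? 91.241.230.165  path d0:H0→d1:-→d2:H2→d3:-  best=H2

== LOOKUPS ==
["H2","H1","H2","H0","H0","H2","H2","H0","H2","H0","H2"]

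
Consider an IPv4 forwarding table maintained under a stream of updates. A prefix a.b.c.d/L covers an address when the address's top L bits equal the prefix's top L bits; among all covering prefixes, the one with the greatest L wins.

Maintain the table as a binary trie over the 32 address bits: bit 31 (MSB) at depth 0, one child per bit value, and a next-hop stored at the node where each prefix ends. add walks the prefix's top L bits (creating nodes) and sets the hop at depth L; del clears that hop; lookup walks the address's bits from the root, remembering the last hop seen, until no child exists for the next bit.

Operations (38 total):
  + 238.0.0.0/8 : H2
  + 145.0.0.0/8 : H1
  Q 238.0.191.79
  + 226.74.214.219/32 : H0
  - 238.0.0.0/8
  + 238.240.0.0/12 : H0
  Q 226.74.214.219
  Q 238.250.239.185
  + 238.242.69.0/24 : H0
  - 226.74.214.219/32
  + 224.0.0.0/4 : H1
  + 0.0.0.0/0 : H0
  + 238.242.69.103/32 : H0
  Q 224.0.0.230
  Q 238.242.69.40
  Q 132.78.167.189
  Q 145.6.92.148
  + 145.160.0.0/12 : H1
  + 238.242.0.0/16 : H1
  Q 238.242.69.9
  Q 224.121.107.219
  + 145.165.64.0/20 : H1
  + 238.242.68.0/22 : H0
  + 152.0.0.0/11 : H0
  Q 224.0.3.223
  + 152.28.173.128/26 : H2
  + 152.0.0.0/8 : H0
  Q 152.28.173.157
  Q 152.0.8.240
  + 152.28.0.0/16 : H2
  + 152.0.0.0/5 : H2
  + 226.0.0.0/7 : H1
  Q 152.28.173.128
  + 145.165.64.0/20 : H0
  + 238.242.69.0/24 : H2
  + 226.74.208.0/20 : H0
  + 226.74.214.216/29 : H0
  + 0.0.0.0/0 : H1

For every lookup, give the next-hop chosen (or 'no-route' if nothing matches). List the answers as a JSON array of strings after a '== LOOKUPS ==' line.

Process each operation:
  add 238.0.0.0/8 -> H2 at depth 8
  add 145.0.0.0/8 -> H1 at depth 8
  Q 238.0.191.79: descend 11101110 ; hops seen [H2] ; pick H2
  add 226.74.214.219/32 -> H0 at depth 32
  - 238.0.0.0/8 clear@8
  add 238.240.0.0/12 -> H0 at depth 12
  Q 226.74.214.219: descend 11100010010010101101011011011011 ; hops seen [H0] ; pick H0
  Q 238.250.239.185: descend 111011101111 ; hops seen [H0] ; pick H0
  add 238.242.69.0/24 -> H0 at depth 24
  - 226.74.214.219/32 clear@32
  add 224.0.0.0/4 -> H1 at depth 4
  add 0.0.0.0/0 -> H0 at depth 0
  add 238.242.69.103/32 -> H0 at depth 32
  Q 224.0.0.230: descend 111000 ; hops seen [H0,H1] ; pick H1
  Q 238.242.69.40: descend 1110111011110010010001010 ; hops seen [H0,H1,H0,H0] ; pick H0
  Q 132.78.167.189: descend 100 ; hops seen [H0] ; pick H0
  Q 145.6.92.148: descend 10010001 ; hops seen [H0,H1] ; pick H1
  add 145.160.0.0/12 -> H1 at depth 12
  add 238.242.0.0/16 -> H1 at depth 16
  Q 238.242.69.9: descend 1110111011110010010001010 ; hops seen [H0,H1,H0,H1,H0] ; pick H0
  Q 224.121.107.219: descend 111000 ; hops seen [H0,H1] ; pick H1
  add 145.165.64.0/20 -> H1 at depth 20
  add 238.242.68.0/22 -> H0 at depth 22
  add 152.0.0.0/11 -> H0 at depth 11
  Q 224.0.3.223: descend 111000 ; hops seen [H0,H1] ; pick H1
  add 152.28.173.128/26 -> H2 at depth 26
  add 152.0.0.0/8 -> H0 at depth 8
  Q 152.28.173.157: descend 10011000000111001010110110 ; hops seen [H0,H0,H0,H2] ; pick H2
  Q 152.0.8.240: descend 10011000000 ; hops seen [H0,H0,H0] ; pick H0
  add 152.28.0.0/16 -> H2 at depth 16
  add 152.0.0.0/5 -> H2 at depth 5
  add 226.0.0.0/7 -> H1 at depth 7
  Q 152.28.173.128: descend 10011000000111001010110110 ; hops seen [H0,H2,H0,H0,H2,H2] ; pick H2
  add 145.165.64.0/20 -> H0 at depth 20
  add 238.242.69.0/24 -> H2 at depth 24
  add 226.74.208.0/20 -> H0 at depth 20
  add 226.74.214.216/29 -> H0 at depth 29
  add 0.0.0.0/0 -> H1 at depth 0

== LOOKUPS ==
["H2","H0","H0","H1","H0","H0","H1","H0","H1","H1","H2","H0","H2"]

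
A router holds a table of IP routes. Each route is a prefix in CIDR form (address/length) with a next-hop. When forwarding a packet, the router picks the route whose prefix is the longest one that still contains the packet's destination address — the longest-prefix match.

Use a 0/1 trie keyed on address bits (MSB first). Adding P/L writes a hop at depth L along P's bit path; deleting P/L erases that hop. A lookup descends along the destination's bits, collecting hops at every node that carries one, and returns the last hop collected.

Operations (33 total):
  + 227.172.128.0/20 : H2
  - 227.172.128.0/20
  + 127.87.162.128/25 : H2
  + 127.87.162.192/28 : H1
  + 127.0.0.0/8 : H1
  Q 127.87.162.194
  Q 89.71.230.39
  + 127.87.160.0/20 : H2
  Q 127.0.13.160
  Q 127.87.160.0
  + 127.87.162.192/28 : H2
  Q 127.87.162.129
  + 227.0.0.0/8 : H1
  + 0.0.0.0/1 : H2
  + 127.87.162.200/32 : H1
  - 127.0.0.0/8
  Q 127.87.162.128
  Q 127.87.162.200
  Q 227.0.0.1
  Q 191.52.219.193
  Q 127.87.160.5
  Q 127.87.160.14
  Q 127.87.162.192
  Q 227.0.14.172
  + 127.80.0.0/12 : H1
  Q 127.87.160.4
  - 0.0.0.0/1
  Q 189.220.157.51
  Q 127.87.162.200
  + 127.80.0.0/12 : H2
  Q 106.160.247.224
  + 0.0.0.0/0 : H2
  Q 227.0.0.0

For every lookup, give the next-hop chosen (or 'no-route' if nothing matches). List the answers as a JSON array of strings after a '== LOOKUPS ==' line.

Process each operation:
  + 227.172.128.0/20 (H2) depth=20
  - 227.172.128.0/20 clear@20
  + 127.87.162.128/25 (H2) depth=25
  + 127.87.162.192/28 (H1) depth=28
  + 127.0.0.0/8 (H1) depth=8
  ? 127.87.162.194  path d0:-→d1:-→d2:-→d3:-→d4:-→d5:-→d6:-→d7:-→d8:H1→d9:-→d10:-→d11:-→d12:-→d13:-→d14:-→d15:-→d16:-→d17:-→d18:-→d19:-→d20:-→d21:-→d22:-→d23:-→d24:-→d25:H2→d26:-→d27:-→d28:H1  best=H1
  ? 89.71.230.39  path d0:-→d1:-→d2:-  best=no-route
  + 127.87.160.0/20 (H2) depth=20
  ? 127.0.13.160  path d0:-→d1:-→d2:-→d3:-→d4:-→d5:-→d6:-→d7:-→d8:H1→d9:-  best=H1
  ? 127.87.160.0  path d0:-→d1:-→d2:-→d3:-→d4:-→d5:-→d6:-→d7:-→d8:H1→d9:-→d10:-→d11:-→d12:-→d13:-→d14:-→d15:-→d16:-→d17:-→d18:-→d19:-→d20:H2→d21:-→d22:-  best=H2
  + 127.87.162.192/28 (H2) depth=28
  ? 127.87.162.129  path d0:-→d1:-→d2:-→d3:-→d4:-→d5:-→d6:-→d7:-→d8:H1→d9:-→d10:-→d11:-→d12:-→d13:-→d14:-→d15:-→d16:-→d17:-→d18:-→d19:-→d20:H2→d21:-→d22:-→d23:-→d24:-→d25:H2  best=H2
  + 227.0.0.0/8 (H1) depth=8
  + 0.0.0.0/1 (H2) depth=1
  + 127.87.162.200/32 (H1) depth=32
  - 127.0.0.0/8 clear@8
  ? 127.87.162.128  path d0:-→d1:H2→d2:-→d3:-→d4:-→d5:-→d6:-→d7:-→d8:-→d9:-→d10:-→d11:-→d12:-→d13:-→d14:-→d15:-→d16:-→d17:-→d18:-→d19:-→d20:H2→d21:-→d22:-→d23:-→d24:-→d25:H2  best=H2
  ? 127.87.162.200  path d0:-→d1:H2→d2:-→d3:-→d4:-→d5:-→d6:-→d7:-→d8:-→d9:-→d10:-→d11:-→d12:-→d13:-→d14:-→d15:-→d16:-→d17:-→d18:-→d19:-→d20:H2→d21:-→d22:-→d23:-→d24:-→d25:H2→d26:-→d27:-→d28:H2→d29:-→d30:-→d31:-→d32:H1  best=H1
  ? 227.0.0.1  path d0:-→d1:-→d2:-→d3:-→d4:-→d5:-→d6:-→d7:-→d8:H1  best=H1
  ? 191.52.219.193  path d0:-→d1:-  best=no-route
  ? 127.87.160.5  path d0:-→d1:H2→d2:-→d3:-→d4:-→d5:-→d6:-→d7:-→d8:-→d9:-→d10:-→d11:-→d12:-→d13:-→d14:-→d15:-→d16:-→d17:-→d18:-→d19:-→d20:H2→d21:-→d22:-  best=H2
  ? 127.87.160.14  path d0:-→d1:H2→d2:-→d3:-→d4:-→d5:-→d6:-→d7:-→d8:-→d9:-→d10:-→d11:-→d12:-→d13:-→d14:-→d15:-→d16:-→d17:-→d18:-→d19:-→d20:H2→d21:-→d22:-  best=H2
  ? 127.87.162.192  path d0:-→d1:H2→d2:-→d3:-→d4:-→d5:-→d6:-→d7:-→d8:-→d9:-→d10:-→d11:-→d12:-→d13:-→d14:-→d15:-→d16:-→d17:-→d18:-→d19:-→d20:H2→d21:-→d22:-→d23:-→d24:-→d25:H2→d26:-→d27:-→d28:H2  best=H2
  ? 227.0.14.172  path d0:-→d1:-→d2:-→d3:-→d4:-→d5:-→d6:-→d7:-→d8:H1  best=H1
  + 127.80.0.0/12 (H1) depth=12
  ? 127.87.160.4  path d0:-→d1:H2→d2:-→d3:-→d4:-→d5:-→d6:-→d7:-→d8:-→d9:-→d10:-→d11:-→d12:H1→d13:-→d14:-→d15:-→d16:-→d17:-→d18:-→d19:-→d20:H2→d21:-→d22:-  best=H2
  - 0.0.0.0/1 clear@1
  ? 189.220.157.51  path d0:-→d1:-  best=no-route
  ? 127.87.162.200  path d0:-→d1:-→d2:-→d3:-→d4:-→d5:-→d6:-→d7:-→d8:-→d9:-→d10:-→d11:-→d12:H1→d13:-→d14:-→d15:-→d16:-→d17:-→d18:-→d19:-→d20:H2→d21:-→d22:-→d23:-→d24:-→d25:H2→d26:-→d27:-→d28:H2→d29:-→d30:-→d31:-→d32:H1  best=H1
  + 127.80.0.0/12 (H2) depth=12
  ? 106.160.247.224  path d0:-→d1:-→d2:-→d3:-  best=no-route
  + 0.0.0.0/0 (H2) depth=0
  ? 227.0.0.0  path d0:H2→d1:-→d2:-→d3:-→d4:-→d5:-→d6:-→d7:-→d8:H1  best=H1

== LOOKUPS ==
["H1","no-route","H1","H2","H2","H2","H1","H1","no-route","H2","H2","H2","H1","H2","no-route","H1","no-route","H1"]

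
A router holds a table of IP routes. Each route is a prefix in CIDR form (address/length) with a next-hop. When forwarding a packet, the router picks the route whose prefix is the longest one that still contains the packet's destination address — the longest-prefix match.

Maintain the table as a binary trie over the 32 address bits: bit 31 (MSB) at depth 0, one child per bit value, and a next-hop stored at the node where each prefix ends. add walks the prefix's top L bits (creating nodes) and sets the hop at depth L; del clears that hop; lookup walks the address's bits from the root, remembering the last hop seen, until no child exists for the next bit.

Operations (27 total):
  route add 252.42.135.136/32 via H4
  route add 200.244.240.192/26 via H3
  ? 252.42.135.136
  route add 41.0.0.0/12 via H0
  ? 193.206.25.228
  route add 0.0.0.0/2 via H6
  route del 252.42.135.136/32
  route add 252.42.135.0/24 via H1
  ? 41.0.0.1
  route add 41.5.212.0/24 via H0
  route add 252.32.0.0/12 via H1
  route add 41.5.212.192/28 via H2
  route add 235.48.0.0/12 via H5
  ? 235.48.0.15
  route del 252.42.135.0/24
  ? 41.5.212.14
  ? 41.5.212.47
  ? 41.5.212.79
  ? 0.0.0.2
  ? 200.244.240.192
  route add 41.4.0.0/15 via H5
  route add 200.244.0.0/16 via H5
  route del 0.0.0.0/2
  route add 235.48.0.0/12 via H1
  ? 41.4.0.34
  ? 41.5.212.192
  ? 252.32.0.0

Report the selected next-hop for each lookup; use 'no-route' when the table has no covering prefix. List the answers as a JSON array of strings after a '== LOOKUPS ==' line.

Trace:
  + 252.42.135.136/32 (H4) depth=32
  + 200.244.240.192/26 (H3) depth=26
  Q 252.42.135.136: descend 11111100001010101000011110001000 ; hops seen [H4] ; pick H4
  + 41.0.0.0/12 (H0) depth=12
  Q 193.206.25.228: descend 1100 ; hops seen [∅] ; pick no-route
  + 0.0.0.0/2 (H6) depth=2
  del 252.42.135.136/32 (clear depth 32)
  + 252.42.135.0/24 (H1) depth=24
  Q 41.0.0.1: descend 001010010000 ; hops seen [H6,H0] ; pick H0
  + 41.5.212.0/24 (H0) depth=24
  + 252.32.0.0/12 (H1) depth=12
  + 41.5.212.192/28 (H2) depth=28
  + 235.48.0.0/12 (H5) depth=12
  Q 235.48.0.15: descend 111010110011 ; hops seen [H5] ; pick H5
  del 252.42.135.0/24 (clear depth 24)
  Q 41.5.212.14: descend 001010010000010111010100 ; hops seen [H6,H0,H0] ; pick H0
  Q 41.5.212.47: descend 001010010000010111010100 ; hops seen [H6,H0,H0] ; pick H0
  Q 41.5.212.79: descend 001010010000010111010100 ; hops seen [H6,H0,H0] ; pick H0
  Q 0.0.0.2: descend 00 ; hops seen [H6] ; pick H6
  Q 200.244.240.192: descend 11001000111101001111000011 ; hops seen [H3] ; pick H3
  + 41.4.0.0/15 (H5) depth=15
  + 200.244.0.0/16 (H5) depth=16
  del 0.0.0.0/2 (clear depth 2)
  + 235.48.0.0/12 (H1) depth=12
  Q 41.4.0.34: descend 001010010000010 ; hops seen [H0,H5] ; pick H5
  Q 41.5.212.192: descend 0010100100000101110101001100 ; hops seen [H0,H5,H0,H2] ; pick H2
  Q 252.32.0.0: descend 111111000010 ; hops seen [H1] ; pick H1

== LOOKUPS ==
["H4","no-route","H0","H5","H0","H0","H0","H6","H3","H5","H2","H1"]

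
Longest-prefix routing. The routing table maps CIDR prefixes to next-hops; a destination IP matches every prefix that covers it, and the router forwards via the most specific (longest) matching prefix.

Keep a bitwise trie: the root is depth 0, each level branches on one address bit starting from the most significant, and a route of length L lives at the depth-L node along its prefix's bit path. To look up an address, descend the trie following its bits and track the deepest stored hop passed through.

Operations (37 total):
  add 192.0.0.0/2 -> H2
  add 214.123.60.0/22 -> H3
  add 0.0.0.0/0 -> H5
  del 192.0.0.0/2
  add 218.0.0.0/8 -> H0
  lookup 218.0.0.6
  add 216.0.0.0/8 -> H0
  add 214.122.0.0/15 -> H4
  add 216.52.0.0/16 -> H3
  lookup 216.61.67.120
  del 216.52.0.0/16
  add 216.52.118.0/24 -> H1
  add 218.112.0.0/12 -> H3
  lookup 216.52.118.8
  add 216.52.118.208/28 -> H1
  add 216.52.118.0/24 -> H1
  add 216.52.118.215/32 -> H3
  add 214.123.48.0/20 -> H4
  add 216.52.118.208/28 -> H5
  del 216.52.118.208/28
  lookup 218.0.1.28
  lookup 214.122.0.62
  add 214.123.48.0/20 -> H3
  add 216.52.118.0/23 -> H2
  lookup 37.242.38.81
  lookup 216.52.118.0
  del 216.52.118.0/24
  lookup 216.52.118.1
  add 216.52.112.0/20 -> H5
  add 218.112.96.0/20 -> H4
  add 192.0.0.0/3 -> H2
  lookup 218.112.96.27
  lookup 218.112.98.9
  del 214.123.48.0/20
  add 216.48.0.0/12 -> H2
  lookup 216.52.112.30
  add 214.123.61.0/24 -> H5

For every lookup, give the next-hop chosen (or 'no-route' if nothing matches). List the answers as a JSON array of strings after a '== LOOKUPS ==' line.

Process each operation:
  add 192.0.0.0/2 -> H2 at depth 2
  add 214.123.60.0/22 -> H3 at depth 22
  add 0.0.0.0/0 -> H5 at depth 0
  - 192.0.0.0/2 clear@2
  add 218.0.0.0/8 -> H0 at depth 8
  ? 218.0.0.6  path d0:H5→d1:-→d2:-→d3:-→d4:-→d5:-→d6:-→d7:-→d8:H0  best=H0
  add 216.0.0.0/8 -> H0 at depth 8
  add 214.122.0.0/15 -> H4 at depth 15
  add 216.52.0.0/16 -> H3 at depth 16
  ? 216.61.67.120  path d0:H5→d1:-→d2:-→d3:-→d4:-→d5:-→d6:-→d7:-→d8:H0→d9:-→d10:-→d11:-→d12:-  best=H0
  - 216.52.0.0/16 clear@16
  add 216.52.118.0/24 -> H1 at depth 24
  add 218.112.0.0/12 -> H3 at depth 12
  ? 216.52.118.8  path d0:H5→d1:-→d2:-→d3:-→d4:-→d5:-→d6:-→d7:-→d8:H0→d9:-→d10:-→d11:-→d12:-→d13:-→d14:-→d15:-→d16:-→d17:-→d18:-→d19:-→d20:-→d21:-→d22:-→d23:-→d24:H1  best=H1
  add 216.52.118.208/28 -> H1 at depth 28
  add 216.52.118.0/24 -> H1 at depth 24
  add 216.52.118.215/32 -> H3 at depth 32
  add 214.123.48.0/20 -> H4 at depth 20
  add 216.52.118.208/28 -> H5 at depth 28
  - 216.52.118.208/28 clear@28
  ? 218.0.1.28  path d0:H5→d1:-→d2:-→d3:-→d4:-→d5:-→d6:-→d7:-→d8:H0→d9:-  best=H0
  ? 214.122.0.62  path d0:H5→d1:-→d2:-→d3:-→d4:-→d5:-→d6:-→d7:-→d8:-→d9:-→d10:-→d11:-→d12:-→d13:-→d14:-→d15:H4  best=H4
  add 214.123.48.0/20 -> H3 at depth 20
  add 216.52.118.0/23 -> H2 at depth 23
  ? 37.242.38.81  path d0:H5  best=H5
  ? 216.52.118.0  path d0:H5→d1:-→d2:-→d3:-→d4:-→d5:-→d6:-→d7:-→d8:H0→d9:-→d10:-→d11:-→d12:-→d13:-→d14:-→d15:-→d16:-→d17:-→d18:-→d19:-→d20:-→d21:-→d22:-→d23:H2→d24:H1  best=H1
  - 216.52.118.0/24 clear@24
  ? 216.52.118.1  path d0:H5→d1:-→d2:-→d3:-→d4:-→d5:-→d6:-→d7:-→d8:H0→d9:-→d10:-→d11:-→d12:-→d13:-→d14:-→d15:-→d16:-→d17:-→d18:-→d19:-→d20:-→d21:-→d22:-→d23:H2→d24:-  best=H2
  add 216.52.112.0/20 -> H5 at depth 20
  add 218.112.96.0/20 -> H4 at depth 20
  add 192.0.0.0/3 -> H2 at depth 3
  ? 218.112.96.27  path d0:H5→d1:-→d2:-→d3:H2→d4:-→d5:-→d6:-→d7:-→d8:H0→d9:-→d10:-→d11:-→d12:H3→d13:-→d14:-→d15:-→d16:-→d17:-→d18:-→d19:-→d20:H4  best=H4
  ? 218.112.98.9  path d0:H5→d1:-→d2:-→d3:H2→d4:-→d5:-→d6:-→d7:-→d8:H0→d9:-→d10:-→d11:-→d12:H3→d13:-→d14:-→d15:-→d16:-→d17:-→d18:-→d19:-→d20:H4  best=H4
  - 214.123.48.0/20 clear@20
  add 216.48.0.0/12 -> H2 at depth 12
  ? 216.52.112.30  path d0:H5→d1:-→d2:-→d3:H2→d4:-→d5:-→d6:-→d7:-→d8:H0→d9:-→d10:-→d11:-→d12:H2→d13:-→d14:-→d15:-→d16:-→d17:-→d18:-→d19:-→d20:H5→d21:-  best=H5
  add 214.123.61.0/24 -> H5 at depth 24

== LOOKUPS ==
["H0","H0","H1","H0","H4","H5","H1","H2","H4","H4","H5"]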